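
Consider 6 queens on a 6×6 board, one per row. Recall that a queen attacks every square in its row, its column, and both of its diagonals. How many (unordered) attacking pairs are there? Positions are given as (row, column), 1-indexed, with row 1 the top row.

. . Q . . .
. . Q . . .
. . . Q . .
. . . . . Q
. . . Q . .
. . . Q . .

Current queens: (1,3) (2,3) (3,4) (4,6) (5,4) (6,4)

Same column: (1,3)–(2,3) (column 3); (3,4)–(5,4) (column 4); (3,4)–(6,4) (column 4); (5,4)–(6,4) (column 4).
Same diagonal: (1,3)–(4,6) (|1−4| = |3−6| = 3); (2,3)–(3,4) (|2−3| = |3−4| = 1); (4,6)–(6,4) (|4−6| = |6−4| = 2).
Total attacking pairs: 7.

7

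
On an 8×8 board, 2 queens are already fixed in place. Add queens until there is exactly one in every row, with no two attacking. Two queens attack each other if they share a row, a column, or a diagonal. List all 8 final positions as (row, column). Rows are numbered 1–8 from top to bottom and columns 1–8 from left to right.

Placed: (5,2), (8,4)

(1,8) (2,3) (3,1) (4,6) (5,2) (6,5) (7,7) (8,4)

Row 1: attacked by (5,2)→{2,6}; (8,4)→{4}. Safe: 1, 3, 5, 7, 8. Place at column 8.
Row 2: attacked by (1,8)→{7,8}; (5,2)→{2,5}; (8,4)→{4}. Safe: 1, 3, 6. Place at column 3.
Row 3: attacked by (1,8)→{6,8}; (2,3)→{2,3,4}; (5,2)→{2,4}; (8,4)→{4}. Safe: 1, 5, 7. Place at column 1.
Row 4: attacked by (1,8)→{5,8}; (2,3)→{1,3,5}; (3,1)→{1,2}; (5,2)→{1,2,3}; (8,4)→{4,8}. Safe: 6, 7. Place at column 6.
Row 6: attacked by (1,8)→{3,8}; (2,3)→{3,7}; (3,1)→{1,4}; (4,6)→{4,6,8}; (5,2)→{1,2,3}; (8,4)→{2,4,6}. Safe: 5. Place at column 5.
Row 7: attacked by (1,8)→{2,8}; (2,3)→{3,8}; (3,1)→{1,5}; (4,6)→{3,6}; (5,2)→{2,4}; (6,5)→{4,5,6}; (8,4)→{3,4,5}. Safe: 7. Place at column 7.
Columns [8, 3, 1, 6, 2, 5, 7, 4], r−c [-7, -1, 2, -2, 3, 1, 0, 4], r+c [9, 5, 4, 10, 7, 11, 14, 12] are all distinct, so no two queens attack.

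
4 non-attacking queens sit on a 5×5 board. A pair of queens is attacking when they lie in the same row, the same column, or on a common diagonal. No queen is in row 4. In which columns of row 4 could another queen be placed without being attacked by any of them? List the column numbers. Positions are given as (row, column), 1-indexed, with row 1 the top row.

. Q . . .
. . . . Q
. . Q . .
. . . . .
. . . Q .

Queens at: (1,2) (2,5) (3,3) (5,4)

columns 1

(1,2) attacks row 4 at column 2 and diagonals 5.
(2,5) attacks row 4 at column 5 and diagonals 3.
(3,3) attacks row 4 at column 3 and diagonals 2, 4.
(5,4) attacks row 4 at column 4 and diagonals 3, 5.
Attacked columns: {2, 3, 4, 5}. Safe: {1}.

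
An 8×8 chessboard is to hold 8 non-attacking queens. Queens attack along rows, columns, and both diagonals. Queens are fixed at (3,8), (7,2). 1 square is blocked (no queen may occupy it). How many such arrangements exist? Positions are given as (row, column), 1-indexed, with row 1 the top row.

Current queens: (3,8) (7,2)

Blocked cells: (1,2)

Branch on row 1: col 1 → 2; col 3 → 2; col 4 → 0; col 5 → 1; col 7 → 0.
Sum: 2 + 2 + 0 + 1 + 0 = 5.

5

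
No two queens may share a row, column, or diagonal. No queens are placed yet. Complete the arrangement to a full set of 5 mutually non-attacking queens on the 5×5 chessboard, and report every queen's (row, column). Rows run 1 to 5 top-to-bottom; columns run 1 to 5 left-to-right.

Row 1: Safe: 1, 2, 3, 4, 5. Place at column 5.
Row 2: attacked by (1,5)→{4,5}. Safe: 1, 2, 3. Place at column 2.
Row 3: attacked by (1,5)→{3,5}; (2,2)→{1,2,3}. Safe: 4. Place at column 4.
Row 4: attacked by (1,5)→{2,5}; (2,2)→{2,4}; (3,4)→{3,4,5}. Safe: 1. Place at column 1.
Row 5: attacked by (1,5)→{1,5}; (2,2)→{2,5}; (3,4)→{2,4}; (4,1)→{1,2}. Safe: 3. Place at column 3.
Columns [5, 2, 4, 1, 3], r−c [-4, 0, -1, 3, 2], r+c [6, 4, 7, 5, 8] are all distinct, so no two queens attack.

(1,5) (2,2) (3,4) (4,1) (5,3)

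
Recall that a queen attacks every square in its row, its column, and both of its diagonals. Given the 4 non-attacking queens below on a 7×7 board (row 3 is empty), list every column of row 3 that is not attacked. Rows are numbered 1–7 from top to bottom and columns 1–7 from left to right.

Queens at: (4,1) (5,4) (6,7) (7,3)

(4,1) attacks row 3 at column 1 and diagonals 2.
(5,4) attacks row 3 at column 4 and diagonals 2, 6.
(6,7) attacks row 3 at column 7 and diagonals 4.
(7,3) attacks row 3 at column 3 and diagonals 7.
Attacked columns: {1, 2, 3, 4, 6, 7}. Safe: {5}.

columns 5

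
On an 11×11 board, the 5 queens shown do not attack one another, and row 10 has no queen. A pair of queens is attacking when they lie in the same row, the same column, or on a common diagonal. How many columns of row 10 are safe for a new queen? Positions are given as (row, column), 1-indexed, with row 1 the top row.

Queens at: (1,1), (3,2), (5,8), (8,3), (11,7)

2

(1,1) attacks row 10 at column 1 and diagonals 10.
(3,2) attacks row 10 at column 2 and diagonals 9.
(5,8) attacks row 10 at column 8 and diagonals 3.
(8,3) attacks row 10 at column 3 and diagonals 1, 5.
(11,7) attacks row 10 at column 7 and diagonals 6, 8.
Attacked columns: {1, 2, 3, 5, 6, 7, 8, 9, 10}. Safe: {4, 11}.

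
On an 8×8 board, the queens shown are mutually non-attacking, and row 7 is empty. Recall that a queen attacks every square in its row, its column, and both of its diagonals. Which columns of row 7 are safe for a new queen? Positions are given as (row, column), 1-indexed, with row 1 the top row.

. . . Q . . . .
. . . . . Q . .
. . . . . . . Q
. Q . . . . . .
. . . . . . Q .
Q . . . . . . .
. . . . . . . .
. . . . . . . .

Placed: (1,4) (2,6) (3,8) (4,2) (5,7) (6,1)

columns 3

(1,4) attacks row 7 at column 4.
(2,6) attacks row 7 at column 6 and diagonals 1.
(3,8) attacks row 7 at column 8 and diagonals 4.
(4,2) attacks row 7 at column 2 and diagonals 5.
(5,7) attacks row 7 at column 7 and diagonals 5.
(6,1) attacks row 7 at column 1 and diagonals 2.
Attacked columns: {1, 2, 4, 5, 6, 7, 8}. Safe: {3}.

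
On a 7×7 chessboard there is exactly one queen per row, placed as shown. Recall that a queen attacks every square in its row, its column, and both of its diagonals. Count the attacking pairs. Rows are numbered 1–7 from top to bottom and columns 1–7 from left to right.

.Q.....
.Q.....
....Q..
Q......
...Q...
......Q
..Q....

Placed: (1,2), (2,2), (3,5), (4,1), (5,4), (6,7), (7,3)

2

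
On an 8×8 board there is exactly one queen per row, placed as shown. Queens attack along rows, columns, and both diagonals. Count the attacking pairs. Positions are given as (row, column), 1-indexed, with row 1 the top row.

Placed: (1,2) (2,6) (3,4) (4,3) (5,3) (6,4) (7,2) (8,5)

Same column: (1,2)–(7,2) (column 2); (3,4)–(6,4) (column 4); (4,3)–(5,3) (column 3).
Same diagonal: (1,2)–(3,4) (|1−3| = |2−4| = 2); (2,6)–(5,3) (|2−5| = |6−3| = 3); (3,4)–(4,3) (|3−4| = |4−3| = 1); (5,3)–(6,4) (|5−6| = |3−4| = 1).
Total attacking pairs: 7.

7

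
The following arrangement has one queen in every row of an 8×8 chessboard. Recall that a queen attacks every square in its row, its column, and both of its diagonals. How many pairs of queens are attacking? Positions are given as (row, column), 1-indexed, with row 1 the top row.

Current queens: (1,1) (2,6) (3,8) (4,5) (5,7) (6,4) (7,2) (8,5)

2

Same column: (4,5)–(8,5) (column 5).
Same diagonal: (4,5)–(7,2) (|4−7| = |5−2| = 3).
Total attacking pairs: 2.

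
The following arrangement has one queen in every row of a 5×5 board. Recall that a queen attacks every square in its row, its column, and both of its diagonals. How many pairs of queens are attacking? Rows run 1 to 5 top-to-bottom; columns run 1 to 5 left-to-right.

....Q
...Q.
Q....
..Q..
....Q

Same column: (1,5)–(5,5) (column 5).
Same diagonal: (1,5)–(2,4) (|1−2| = |5−4| = 1).
Total attacking pairs: 2.

2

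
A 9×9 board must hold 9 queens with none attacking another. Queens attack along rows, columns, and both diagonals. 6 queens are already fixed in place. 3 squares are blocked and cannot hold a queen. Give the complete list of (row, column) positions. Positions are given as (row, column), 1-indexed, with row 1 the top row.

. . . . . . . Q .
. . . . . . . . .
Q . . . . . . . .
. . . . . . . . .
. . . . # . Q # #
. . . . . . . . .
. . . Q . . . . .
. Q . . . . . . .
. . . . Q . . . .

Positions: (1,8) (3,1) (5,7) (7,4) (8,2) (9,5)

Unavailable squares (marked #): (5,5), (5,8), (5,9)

(1,8) (2,6) (3,1) (4,3) (5,7) (6,9) (7,4) (8,2) (9,5)

Row 2: attacked by (1,8)→{7,8,9}; (3,1)→{1,2}; (5,7)→{4,7}; (7,4)→{4,9}; (8,2)→{2,8}; (9,5)→{5}. Safe: 3, 6. Place at column 6.
Row 4: attacked by (1,8)→{5,8}; (2,6)→{4,6,8}; (3,1)→{1,2}; (5,7)→{6,7,8}; (7,4)→{1,4,7}; (8,2)→{2,6}; (9,5)→{5}. Safe: 3, 9. Place at column 3.
Row 6: attacked by (1,8)→{3,8}; (2,6)→{2,6}; (3,1)→{1,4}; (4,3)→{1,3,5}; (5,7)→{6,7,8}; (7,4)→{3,4,5}; (8,2)→{2,4}; (9,5)→{2,5,8}. Safe: 9. Place at column 9.
Columns [8, 6, 1, 3, 7, 9, 4, 2, 5], r−c [-7, -4, 2, 1, -2, -3, 3, 6, 4], r+c [9, 8, 4, 7, 12, 15, 11, 10, 14] are all distinct, so no two queens attack.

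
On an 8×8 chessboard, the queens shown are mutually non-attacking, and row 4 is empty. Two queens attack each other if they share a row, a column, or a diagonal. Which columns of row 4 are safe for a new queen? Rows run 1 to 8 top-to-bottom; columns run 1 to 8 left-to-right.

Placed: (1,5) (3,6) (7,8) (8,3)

columns 1, 4

(1,5) attacks row 4 at column 5 and diagonals 2, 8.
(3,6) attacks row 4 at column 6 and diagonals 5, 7.
(7,8) attacks row 4 at column 8 and diagonals 5.
(8,3) attacks row 4 at column 3 and diagonals 7.
Attacked columns: {2, 3, 5, 6, 7, 8}. Safe: {1, 4}.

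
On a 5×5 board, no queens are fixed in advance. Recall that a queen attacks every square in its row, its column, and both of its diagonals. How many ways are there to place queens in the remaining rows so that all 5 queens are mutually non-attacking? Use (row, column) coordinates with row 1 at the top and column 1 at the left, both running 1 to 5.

10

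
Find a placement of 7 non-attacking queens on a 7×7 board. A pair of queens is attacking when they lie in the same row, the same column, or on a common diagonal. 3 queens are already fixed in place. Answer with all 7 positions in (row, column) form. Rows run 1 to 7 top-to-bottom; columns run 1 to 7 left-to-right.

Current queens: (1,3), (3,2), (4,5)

(1,3) (2,6) (3,2) (4,5) (5,1) (6,4) (7,7)

Row 2: attacked by (1,3)→{2,3,4}; (3,2)→{1,2,3}; (4,5)→{3,5,7}. Safe: 6. Place at column 6.
Row 5: attacked by (1,3)→{3,7}; (2,6)→{3,6}; (3,2)→{2,4}; (4,5)→{4,5,6}. Safe: 1. Place at column 1.
Row 6: attacked by (1,3)→{3}; (2,6)→{2,6}; (3,2)→{2,5}; (4,5)→{3,5,7}; (5,1)→{1,2}. Safe: 4. Place at column 4.
Row 7: attacked by (1,3)→{3}; (2,6)→{1,6}; (3,2)→{2,6}; (4,5)→{2,5}; (5,1)→{1,3}; (6,4)→{3,4,5}. Safe: 7. Place at column 7.
Columns [3, 6, 2, 5, 1, 4, 7], r−c [-2, -4, 1, -1, 4, 2, 0], r+c [4, 8, 5, 9, 6, 10, 14] are all distinct, so no two queens attack.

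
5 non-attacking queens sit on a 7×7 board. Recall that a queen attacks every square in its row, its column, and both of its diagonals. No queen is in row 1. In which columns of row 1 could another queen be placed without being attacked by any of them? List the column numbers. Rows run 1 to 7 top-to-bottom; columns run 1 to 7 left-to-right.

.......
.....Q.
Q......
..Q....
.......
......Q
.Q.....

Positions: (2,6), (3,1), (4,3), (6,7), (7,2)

(2,6) attacks row 1 at column 6 and diagonals 5, 7.
(3,1) attacks row 1 at column 1 and diagonals 3.
(4,3) attacks row 1 at column 3 and diagonals 6.
(6,7) attacks row 1 at column 7 and diagonals 2.
(7,2) attacks row 1 at column 2.
Attacked columns: {1, 2, 3, 5, 6, 7}. Safe: {4}.

columns 4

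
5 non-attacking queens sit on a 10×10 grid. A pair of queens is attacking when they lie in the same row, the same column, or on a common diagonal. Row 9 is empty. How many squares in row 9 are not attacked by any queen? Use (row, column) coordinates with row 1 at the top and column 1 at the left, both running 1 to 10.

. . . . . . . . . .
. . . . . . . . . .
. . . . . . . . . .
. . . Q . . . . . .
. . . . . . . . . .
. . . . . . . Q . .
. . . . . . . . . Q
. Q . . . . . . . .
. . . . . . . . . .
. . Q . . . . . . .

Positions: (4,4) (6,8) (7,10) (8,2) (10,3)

2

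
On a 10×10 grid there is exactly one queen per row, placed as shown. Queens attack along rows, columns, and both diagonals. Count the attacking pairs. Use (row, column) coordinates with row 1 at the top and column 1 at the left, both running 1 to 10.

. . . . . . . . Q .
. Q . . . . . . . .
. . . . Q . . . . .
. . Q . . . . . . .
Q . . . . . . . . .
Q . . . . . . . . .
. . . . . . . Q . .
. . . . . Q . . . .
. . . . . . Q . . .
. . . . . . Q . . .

4

Same column: (5,1)–(6,1) (column 1); (9,7)–(10,7) (column 7).
Same diagonal: (4,3)–(6,1) (|4−6| = |3−1| = 2); (8,6)–(9,7) (|8−9| = |6−7| = 1).
Total attacking pairs: 4.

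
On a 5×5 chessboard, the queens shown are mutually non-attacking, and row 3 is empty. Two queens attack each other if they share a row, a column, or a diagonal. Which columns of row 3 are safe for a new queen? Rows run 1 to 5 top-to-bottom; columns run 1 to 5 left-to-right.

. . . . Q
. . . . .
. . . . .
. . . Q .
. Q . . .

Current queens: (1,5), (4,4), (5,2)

columns 1

(1,5) attacks row 3 at column 5 and diagonals 3.
(4,4) attacks row 3 at column 4 and diagonals 3, 5.
(5,2) attacks row 3 at column 2 and diagonals 4.
Attacked columns: {2, 3, 4, 5}. Safe: {1}.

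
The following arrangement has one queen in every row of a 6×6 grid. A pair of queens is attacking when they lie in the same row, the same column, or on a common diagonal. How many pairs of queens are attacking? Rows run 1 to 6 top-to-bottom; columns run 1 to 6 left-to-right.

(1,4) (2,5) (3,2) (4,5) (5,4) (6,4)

Same column: (1,4)–(5,4) (column 4); (1,4)–(6,4) (column 4); (2,5)–(4,5) (column 5); (5,4)–(6,4) (column 4).
Same diagonal: (1,4)–(2,5) (|1−2| = |4−5| = 1); (1,4)–(3,2) (|1−3| = |4−2| = 2); (3,2)–(5,4) (|3−5| = |2−4| = 2); (4,5)–(5,4) (|4−5| = |5−4| = 1).
Total attacking pairs: 8.

8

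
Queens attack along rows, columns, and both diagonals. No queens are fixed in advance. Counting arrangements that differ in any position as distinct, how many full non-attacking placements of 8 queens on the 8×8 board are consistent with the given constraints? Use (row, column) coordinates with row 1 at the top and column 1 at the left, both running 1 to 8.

92

Branch on row 1: col 1 → 4; col 2 → 8; col 3 → 16; col 4 → 18; col 5 → 18; col 6 → 16; col 7 → 8; col 8 → 4.
Sum: 4 + 8 + 16 + 18 + 18 + 16 + 8 + 4 = 92.
(This is the classic 8-queens count.)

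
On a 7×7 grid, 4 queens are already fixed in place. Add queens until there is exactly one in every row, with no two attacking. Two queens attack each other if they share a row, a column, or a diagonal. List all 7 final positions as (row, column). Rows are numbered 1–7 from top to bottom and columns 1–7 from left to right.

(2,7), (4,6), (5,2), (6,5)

Row 1: attacked by (2,7)→{6,7}; (4,6)→{3,6}; (5,2)→{2,6}; (6,5)→{5}. Safe: 1, 4. Place at column 4.
Row 3: attacked by (1,4)→{2,4,6}; (2,7)→{6,7}; (4,6)→{5,6,7}; (5,2)→{2,4}; (6,5)→{2,5}. Safe: 1, 3. Place at column 3.
Row 7: attacked by (1,4)→{4}; (2,7)→{2,7}; (3,3)→{3,7}; (4,6)→{3,6}; (5,2)→{2,4}; (6,5)→{4,5,6}. Safe: 1. Place at column 1.
Columns [4, 7, 3, 6, 2, 5, 1], r−c [-3, -5, 0, -2, 3, 1, 6], r+c [5, 9, 6, 10, 7, 11, 8] are all distinct, so no two queens attack.

(1,4) (2,7) (3,3) (4,6) (5,2) (6,5) (7,1)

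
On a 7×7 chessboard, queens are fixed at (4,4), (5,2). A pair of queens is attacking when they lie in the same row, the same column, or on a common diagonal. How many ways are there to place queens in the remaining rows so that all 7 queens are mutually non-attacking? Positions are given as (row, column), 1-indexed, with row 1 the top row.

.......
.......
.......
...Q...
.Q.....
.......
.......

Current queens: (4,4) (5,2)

2

Branch on row 1: col 3 → 1; col 5 → 1.
Sum: 1 + 1 = 2.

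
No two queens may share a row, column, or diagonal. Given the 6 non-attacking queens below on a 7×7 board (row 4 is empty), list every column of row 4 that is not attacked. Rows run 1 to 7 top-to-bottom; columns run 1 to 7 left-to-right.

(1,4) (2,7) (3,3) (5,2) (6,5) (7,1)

columns 6

(1,4) attacks row 4 at column 4 and diagonals 1, 7.
(2,7) attacks row 4 at column 7 and diagonals 5.
(3,3) attacks row 4 at column 3 and diagonals 2, 4.
(5,2) attacks row 4 at column 2 and diagonals 1, 3.
(6,5) attacks row 4 at column 5 and diagonals 3, 7.
(7,1) attacks row 4 at column 1 and diagonals 4.
Attacked columns: {1, 2, 3, 4, 5, 7}. Safe: {6}.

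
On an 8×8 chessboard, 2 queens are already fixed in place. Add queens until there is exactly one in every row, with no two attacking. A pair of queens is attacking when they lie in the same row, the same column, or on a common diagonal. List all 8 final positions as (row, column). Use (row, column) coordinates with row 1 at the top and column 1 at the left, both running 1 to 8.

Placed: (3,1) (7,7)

(1,8) (2,4) (3,1) (4,3) (5,6) (6,2) (7,7) (8,5)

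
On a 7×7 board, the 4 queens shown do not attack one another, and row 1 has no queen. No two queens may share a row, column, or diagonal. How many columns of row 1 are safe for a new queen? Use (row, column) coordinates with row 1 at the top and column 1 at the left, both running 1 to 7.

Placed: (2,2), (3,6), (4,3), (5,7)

1

(2,2) attacks row 1 at column 2 and diagonals 1, 3.
(3,6) attacks row 1 at column 6 and diagonals 4.
(4,3) attacks row 1 at column 3 and diagonals 6.
(5,7) attacks row 1 at column 7 and diagonals 3.
Attacked columns: {1, 2, 3, 4, 6, 7}. Safe: {5}.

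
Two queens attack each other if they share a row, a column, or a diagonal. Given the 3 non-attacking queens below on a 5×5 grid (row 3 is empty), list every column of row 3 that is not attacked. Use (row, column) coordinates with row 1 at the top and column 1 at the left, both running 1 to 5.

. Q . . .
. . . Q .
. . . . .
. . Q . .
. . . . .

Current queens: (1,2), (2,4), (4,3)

columns 1

(1,2) attacks row 3 at column 2 and diagonals 4.
(2,4) attacks row 3 at column 4 and diagonals 3, 5.
(4,3) attacks row 3 at column 3 and diagonals 2, 4.
Attacked columns: {2, 3, 4, 5}. Safe: {1}.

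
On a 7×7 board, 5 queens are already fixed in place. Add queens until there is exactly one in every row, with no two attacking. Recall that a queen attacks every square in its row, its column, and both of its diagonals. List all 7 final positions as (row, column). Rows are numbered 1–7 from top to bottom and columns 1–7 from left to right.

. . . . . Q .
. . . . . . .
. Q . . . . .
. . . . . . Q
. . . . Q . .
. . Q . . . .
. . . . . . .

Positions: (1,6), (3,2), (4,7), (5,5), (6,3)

Row 2: attacked by (1,6)→{5,6,7}; (3,2)→{1,2,3}; (4,7)→{5,7}; (5,5)→{2,5}; (6,3)→{3,7}. Safe: 4. Place at column 4.
Row 7: attacked by (1,6)→{6}; (2,4)→{4}; (3,2)→{2,6}; (4,7)→{4,7}; (5,5)→{3,5,7}; (6,3)→{2,3,4}. Safe: 1. Place at column 1.
Columns [6, 4, 2, 7, 5, 3, 1], r−c [-5, -2, 1, -3, 0, 3, 6], r+c [7, 6, 5, 11, 10, 9, 8] are all distinct, so no two queens attack.

(1,6) (2,4) (3,2) (4,7) (5,5) (6,3) (7,1)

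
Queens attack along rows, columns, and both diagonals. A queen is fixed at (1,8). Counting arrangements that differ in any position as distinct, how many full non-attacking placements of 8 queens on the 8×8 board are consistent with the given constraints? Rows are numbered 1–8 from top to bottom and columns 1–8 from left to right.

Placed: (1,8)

Branch on row 2: col 1 → 0; col 2 → 2; col 3 → 1; col 4 → 1; col 5 → 0; col 6 → 0.
Sum: 0 + 2 + 1 + 1 + 0 + 0 = 4.

4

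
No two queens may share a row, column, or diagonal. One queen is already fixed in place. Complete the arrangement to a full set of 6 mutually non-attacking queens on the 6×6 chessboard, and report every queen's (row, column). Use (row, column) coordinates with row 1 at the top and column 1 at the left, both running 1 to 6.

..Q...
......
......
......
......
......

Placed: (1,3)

(1,3) (2,6) (3,2) (4,5) (5,1) (6,4)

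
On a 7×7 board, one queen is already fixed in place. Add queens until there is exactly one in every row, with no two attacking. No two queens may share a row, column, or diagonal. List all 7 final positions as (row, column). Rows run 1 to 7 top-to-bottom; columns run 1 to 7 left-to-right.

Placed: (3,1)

(1,4) (2,6) (3,1) (4,3) (5,5) (6,7) (7,2)

Row 1: attacked by (3,1)→{1,3}. Safe: 2, 4, 5, 6, 7. Place at column 4.
Row 2: attacked by (1,4)→{3,4,5}; (3,1)→{1,2}. Safe: 6, 7. Place at column 6.
Row 4: attacked by (1,4)→{1,4,7}; (2,6)→{4,6}; (3,1)→{1,2}. Safe: 3, 5. Place at column 3.
Row 5: attacked by (1,4)→{4}; (2,6)→{3,6}; (3,1)→{1,3}; (4,3)→{2,3,4}. Safe: 5, 7. Place at column 5.
Row 6: attacked by (1,4)→{4}; (2,6)→{2,6}; (3,1)→{1,4}; (4,3)→{1,3,5}; (5,5)→{4,5,6}. Safe: 7. Place at column 7.
Row 7: attacked by (1,4)→{4}; (2,6)→{1,6}; (3,1)→{1,5}; (4,3)→{3,6}; (5,5)→{3,5,7}; (6,7)→{6,7}. Safe: 2. Place at column 2.
Columns [4, 6, 1, 3, 5, 7, 2], r−c [-3, -4, 2, 1, 0, -1, 5], r+c [5, 8, 4, 7, 10, 13, 9] are all distinct, so no two queens attack.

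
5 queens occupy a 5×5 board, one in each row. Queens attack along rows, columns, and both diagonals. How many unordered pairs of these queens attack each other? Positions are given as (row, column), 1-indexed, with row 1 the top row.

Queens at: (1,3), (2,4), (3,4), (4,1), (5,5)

Same column: (2,4)–(3,4) (column 4).
Same diagonal: (1,3)–(2,4) (|1−2| = |3−4| = 1).
Total attacking pairs: 2.

2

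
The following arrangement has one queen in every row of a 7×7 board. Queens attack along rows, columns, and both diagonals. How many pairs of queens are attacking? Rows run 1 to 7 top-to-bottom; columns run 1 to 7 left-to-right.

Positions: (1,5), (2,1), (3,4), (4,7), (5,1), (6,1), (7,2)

Same column: (2,1)–(5,1) (column 1); (2,1)–(6,1) (column 1); (5,1)–(6,1) (column 1).
Same diagonal: (1,5)–(5,1) (|1−5| = |5−1| = 4); (3,4)–(6,1) (|3−6| = |4−1| = 3); (6,1)–(7,2) (|6−7| = |1−2| = 1).
Total attacking pairs: 6.

6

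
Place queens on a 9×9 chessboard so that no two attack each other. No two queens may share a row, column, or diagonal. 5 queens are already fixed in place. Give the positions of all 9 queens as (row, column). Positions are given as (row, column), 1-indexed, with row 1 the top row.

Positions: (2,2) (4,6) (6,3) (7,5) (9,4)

(1,7) (2,2) (3,8) (4,6) (5,1) (6,3) (7,5) (8,9) (9,4)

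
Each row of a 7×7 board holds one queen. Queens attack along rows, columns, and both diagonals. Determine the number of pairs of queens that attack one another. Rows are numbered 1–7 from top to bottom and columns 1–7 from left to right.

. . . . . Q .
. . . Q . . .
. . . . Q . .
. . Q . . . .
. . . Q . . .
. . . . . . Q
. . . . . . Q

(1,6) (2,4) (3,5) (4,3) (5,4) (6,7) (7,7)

5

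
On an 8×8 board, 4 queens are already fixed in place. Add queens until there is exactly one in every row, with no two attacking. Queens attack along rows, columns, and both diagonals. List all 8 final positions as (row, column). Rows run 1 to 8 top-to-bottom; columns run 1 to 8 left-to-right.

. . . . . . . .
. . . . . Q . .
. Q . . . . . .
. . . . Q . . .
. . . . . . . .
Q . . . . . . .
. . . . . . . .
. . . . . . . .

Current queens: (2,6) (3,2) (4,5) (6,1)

(1,3) (2,6) (3,2) (4,5) (5,8) (6,1) (7,7) (8,4)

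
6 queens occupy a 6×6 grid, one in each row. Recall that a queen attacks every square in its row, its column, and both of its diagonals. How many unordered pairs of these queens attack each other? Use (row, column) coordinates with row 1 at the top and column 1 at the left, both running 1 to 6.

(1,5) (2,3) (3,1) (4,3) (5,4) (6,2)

2

Same column: (2,3)–(4,3) (column 3).
Same diagonal: (4,3)–(5,4) (|4−5| = |3−4| = 1).
Total attacking pairs: 2.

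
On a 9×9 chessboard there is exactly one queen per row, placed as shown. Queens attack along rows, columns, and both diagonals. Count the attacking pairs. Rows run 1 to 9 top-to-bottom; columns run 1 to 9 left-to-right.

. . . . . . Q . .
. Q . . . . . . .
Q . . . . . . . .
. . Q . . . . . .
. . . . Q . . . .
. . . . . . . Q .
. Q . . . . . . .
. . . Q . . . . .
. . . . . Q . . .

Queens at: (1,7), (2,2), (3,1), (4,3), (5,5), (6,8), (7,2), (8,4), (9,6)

Same column: (2,2)–(7,2) (column 2).
Same diagonal: (2,2)–(3,1) (|2−3| = |2−1| = 1); (2,2)–(5,5) (|2−5| = |2−5| = 3).
Total attacking pairs: 3.

3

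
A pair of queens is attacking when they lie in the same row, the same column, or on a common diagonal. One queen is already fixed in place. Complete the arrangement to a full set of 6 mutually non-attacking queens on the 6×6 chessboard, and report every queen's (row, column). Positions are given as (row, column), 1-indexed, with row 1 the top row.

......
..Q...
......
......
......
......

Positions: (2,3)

(1,5) (2,3) (3,1) (4,6) (5,4) (6,2)

Row 1: attacked by (2,3)→{2,3,4}. Safe: 1, 5, 6. Place at column 5.
Row 3: attacked by (1,5)→{3,5}; (2,3)→{2,3,4}. Safe: 1, 6. Place at column 1.
Row 4: attacked by (1,5)→{2,5}; (2,3)→{1,3,5}; (3,1)→{1,2}. Safe: 4, 6. Place at column 6.
Row 5: attacked by (1,5)→{1,5}; (2,3)→{3,6}; (3,1)→{1,3}; (4,6)→{5,6}. Safe: 2, 4. Place at column 4.
Row 6: attacked by (1,5)→{5}; (2,3)→{3}; (3,1)→{1,4}; (4,6)→{4,6}; (5,4)→{3,4,5}. Safe: 2. Place at column 2.
Columns [5, 3, 1, 6, 4, 2], r−c [-4, -1, 2, -2, 1, 4], r+c [6, 5, 4, 10, 9, 8] are all distinct, so no two queens attack.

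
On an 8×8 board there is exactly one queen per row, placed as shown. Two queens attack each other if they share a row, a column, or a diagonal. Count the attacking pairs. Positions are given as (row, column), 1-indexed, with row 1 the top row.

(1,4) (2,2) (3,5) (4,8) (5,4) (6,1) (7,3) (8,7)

2

Same column: (1,4)–(5,4) (column 4).
Same diagonal: (5,4)–(8,7) (|5−8| = |4−7| = 3).
Total attacking pairs: 2.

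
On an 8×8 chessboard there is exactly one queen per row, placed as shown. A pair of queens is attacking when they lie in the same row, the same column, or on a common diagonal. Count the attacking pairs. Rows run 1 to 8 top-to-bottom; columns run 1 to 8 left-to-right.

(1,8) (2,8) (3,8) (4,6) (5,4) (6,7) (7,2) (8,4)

Same column: (1,8)–(2,8) (column 8); (1,8)–(3,8) (column 8); (2,8)–(3,8) (column 8); (5,4)–(8,4) (column 4).
Same diagonal: (1,8)–(5,4) (|1−5| = |8−4| = 4); (1,8)–(7,2) (|1−7| = |8−2| = 6); (2,8)–(4,6) (|2−4| = |8−6| = 2); (5,4)–(7,2) (|5−7| = |4−2| = 2).
Total attacking pairs: 8.

8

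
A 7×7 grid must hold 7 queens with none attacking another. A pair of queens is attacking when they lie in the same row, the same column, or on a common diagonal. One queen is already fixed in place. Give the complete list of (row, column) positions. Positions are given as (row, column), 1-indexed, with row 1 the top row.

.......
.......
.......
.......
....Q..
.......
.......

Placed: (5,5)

Row 1: attacked by (5,5)→{1,5}. Safe: 2, 3, 4, 6, 7. Place at column 3.
Row 2: attacked by (1,3)→{2,3,4}; (5,5)→{2,5}. Safe: 1, 6, 7. Place at column 1.
Row 3: attacked by (1,3)→{1,3,5}; (2,1)→{1,2}; (5,5)→{3,5,7}. Safe: 4, 6. Place at column 6.
Row 4: attacked by (1,3)→{3,6}; (2,1)→{1,3}; (3,6)→{5,6,7}; (5,5)→{4,5,6}. Safe: 2. Place at column 2.
Row 6: attacked by (1,3)→{3}; (2,1)→{1,5}; (3,6)→{3,6}; (4,2)→{2,4}; (5,5)→{4,5,6}. Safe: 7. Place at column 7.
Row 7: attacked by (1,3)→{3}; (2,1)→{1,6}; (3,6)→{2,6}; (4,2)→{2,5}; (5,5)→{3,5,7}; (6,7)→{6,7}. Safe: 4. Place at column 4.
Columns [3, 1, 6, 2, 5, 7, 4], r−c [-2, 1, -3, 2, 0, -1, 3], r+c [4, 3, 9, 6, 10, 13, 11] are all distinct, so no two queens attack.

(1,3) (2,1) (3,6) (4,2) (5,5) (6,7) (7,4)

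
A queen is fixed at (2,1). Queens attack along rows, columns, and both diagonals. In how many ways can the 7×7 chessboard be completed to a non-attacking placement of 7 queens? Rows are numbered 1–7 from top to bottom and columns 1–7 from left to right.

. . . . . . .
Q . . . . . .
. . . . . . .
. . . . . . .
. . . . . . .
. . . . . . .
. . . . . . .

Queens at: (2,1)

7

Branch on row 1: col 3 → 2; col 4 → 2; col 5 → 2; col 6 → 1; col 7 → 0.
Sum: 2 + 2 + 2 + 1 + 0 = 7.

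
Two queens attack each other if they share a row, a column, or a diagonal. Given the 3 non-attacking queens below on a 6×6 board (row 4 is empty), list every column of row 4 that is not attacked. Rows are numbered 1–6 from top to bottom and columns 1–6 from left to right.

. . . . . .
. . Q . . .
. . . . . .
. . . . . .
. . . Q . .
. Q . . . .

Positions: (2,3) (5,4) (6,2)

columns 6

(2,3) attacks row 4 at column 3 and diagonals 1, 5.
(5,4) attacks row 4 at column 4 and diagonals 3, 5.
(6,2) attacks row 4 at column 2 and diagonals 4.
Attacked columns: {1, 2, 3, 4, 5}. Safe: {6}.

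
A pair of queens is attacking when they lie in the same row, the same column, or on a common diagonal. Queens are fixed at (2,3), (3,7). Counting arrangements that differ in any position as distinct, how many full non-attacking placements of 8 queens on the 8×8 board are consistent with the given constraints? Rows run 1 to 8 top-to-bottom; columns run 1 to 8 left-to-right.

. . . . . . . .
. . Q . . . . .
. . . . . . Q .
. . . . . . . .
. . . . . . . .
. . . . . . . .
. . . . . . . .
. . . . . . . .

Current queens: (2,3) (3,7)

3

Branch on row 1: col 1 → 0; col 6 → 3; col 8 → 0.
Sum: 0 + 3 + 0 = 3.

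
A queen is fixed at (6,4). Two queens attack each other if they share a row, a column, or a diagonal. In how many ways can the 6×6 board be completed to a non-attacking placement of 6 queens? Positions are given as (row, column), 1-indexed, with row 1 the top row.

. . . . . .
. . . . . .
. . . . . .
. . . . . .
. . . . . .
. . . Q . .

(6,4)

1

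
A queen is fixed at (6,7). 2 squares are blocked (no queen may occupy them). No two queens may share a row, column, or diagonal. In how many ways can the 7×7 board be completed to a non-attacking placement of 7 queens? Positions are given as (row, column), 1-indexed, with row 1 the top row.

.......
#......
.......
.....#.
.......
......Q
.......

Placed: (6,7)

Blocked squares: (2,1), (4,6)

Branch on row 1: col 1 → 0; col 3 → 0; col 4 → 1; col 5 → 0; col 6 → 1.
Sum: 0 + 0 + 1 + 0 + 1 = 2.

2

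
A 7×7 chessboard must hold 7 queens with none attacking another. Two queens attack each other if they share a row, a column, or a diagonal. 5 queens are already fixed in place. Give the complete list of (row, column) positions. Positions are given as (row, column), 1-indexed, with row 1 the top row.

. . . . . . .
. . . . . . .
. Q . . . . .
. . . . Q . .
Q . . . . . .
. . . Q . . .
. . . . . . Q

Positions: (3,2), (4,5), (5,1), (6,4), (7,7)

(1,3) (2,6) (3,2) (4,5) (5,1) (6,4) (7,7)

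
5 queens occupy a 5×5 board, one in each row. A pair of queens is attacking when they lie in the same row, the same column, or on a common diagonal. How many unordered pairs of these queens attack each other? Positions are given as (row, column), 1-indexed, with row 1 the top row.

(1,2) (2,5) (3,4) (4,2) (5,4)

4

Same column: (1,2)–(4,2) (column 2); (3,4)–(5,4) (column 4).
Same diagonal: (1,2)–(3,4) (|1−3| = |2−4| = 2); (2,5)–(3,4) (|2−3| = |5−4| = 1).
Total attacking pairs: 4.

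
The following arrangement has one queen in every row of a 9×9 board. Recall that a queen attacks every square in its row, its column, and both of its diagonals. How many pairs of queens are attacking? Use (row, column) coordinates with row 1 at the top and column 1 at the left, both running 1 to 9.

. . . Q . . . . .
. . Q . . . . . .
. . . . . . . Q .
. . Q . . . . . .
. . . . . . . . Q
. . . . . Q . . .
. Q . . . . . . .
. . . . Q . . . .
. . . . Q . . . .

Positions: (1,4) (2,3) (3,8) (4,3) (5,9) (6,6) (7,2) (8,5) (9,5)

4

Same column: (2,3)–(4,3) (column 3); (8,5)–(9,5) (column 5).
Same diagonal: (1,4)–(2,3) (|1−2| = |4−3| = 1); (5,9)–(9,5) (|5−9| = |9−5| = 4).
Total attacking pairs: 4.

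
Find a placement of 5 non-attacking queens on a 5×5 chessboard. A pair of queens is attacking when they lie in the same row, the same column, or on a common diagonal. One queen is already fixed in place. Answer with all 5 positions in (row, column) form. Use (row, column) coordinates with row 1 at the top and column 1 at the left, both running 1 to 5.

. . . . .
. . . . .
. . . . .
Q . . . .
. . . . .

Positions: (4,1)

(1,5) (2,2) (3,4) (4,1) (5,3)

Row 1: attacked by (4,1)→{1,4}. Safe: 2, 3, 5. Place at column 5.
Row 2: attacked by (1,5)→{4,5}; (4,1)→{1,3}. Safe: 2. Place at column 2.
Row 3: attacked by (1,5)→{3,5}; (2,2)→{1,2,3}; (4,1)→{1,2}. Safe: 4. Place at column 4.
Row 5: attacked by (1,5)→{1,5}; (2,2)→{2,5}; (3,4)→{2,4}; (4,1)→{1,2}. Safe: 3. Place at column 3.
Columns [5, 2, 4, 1, 3], r−c [-4, 0, -1, 3, 2], r+c [6, 4, 7, 5, 8] are all distinct, so no two queens attack.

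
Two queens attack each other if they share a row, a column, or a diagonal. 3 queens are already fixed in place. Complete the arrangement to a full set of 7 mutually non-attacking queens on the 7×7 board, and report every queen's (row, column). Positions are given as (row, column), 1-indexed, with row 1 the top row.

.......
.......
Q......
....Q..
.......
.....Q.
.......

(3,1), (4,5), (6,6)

Row 1: attacked by (3,1)→{1,3}; (4,5)→{2,5}; (6,6)→{1,6}. Safe: 4, 7. Place at column 7.
Row 2: attacked by (1,7)→{6,7}; (3,1)→{1,2}; (4,5)→{3,5,7}; (6,6)→{2,6}. Safe: 4. Place at column 4.
Row 5: attacked by (1,7)→{3,7}; (2,4)→{1,4,7}; (3,1)→{1,3}; (4,5)→{4,5,6}; (6,6)→{5,6,7}. Safe: 2. Place at column 2.
Row 7: attacked by (1,7)→{1,7}; (2,4)→{4}; (3,1)→{1,5}; (4,5)→{2,5}; (5,2)→{2,4}; (6,6)→{5,6,7}. Safe: 3. Place at column 3.
Columns [7, 4, 1, 5, 2, 6, 3], r−c [-6, -2, 2, -1, 3, 0, 4], r+c [8, 6, 4, 9, 7, 12, 10] are all distinct, so no two queens attack.

(1,7) (2,4) (3,1) (4,5) (5,2) (6,6) (7,3)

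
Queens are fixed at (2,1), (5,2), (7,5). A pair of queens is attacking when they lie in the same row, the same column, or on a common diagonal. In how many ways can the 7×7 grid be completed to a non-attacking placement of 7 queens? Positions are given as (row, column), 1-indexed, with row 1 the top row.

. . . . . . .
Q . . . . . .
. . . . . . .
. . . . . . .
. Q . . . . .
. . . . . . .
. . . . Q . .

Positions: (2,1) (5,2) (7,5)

Branch on row 1: col 3 → 1; col 4 → 1; col 7 → 0.
Sum: 1 + 1 + 0 = 2.

2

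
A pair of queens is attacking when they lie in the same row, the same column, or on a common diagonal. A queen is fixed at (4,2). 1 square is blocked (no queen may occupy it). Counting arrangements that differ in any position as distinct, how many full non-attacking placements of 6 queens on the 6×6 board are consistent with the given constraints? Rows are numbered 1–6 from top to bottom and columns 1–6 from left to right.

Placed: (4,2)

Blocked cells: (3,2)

Branch on row 1: col 1 → 0; col 3 → 0; col 4 → 1; col 6 → 0.
Sum: 0 + 0 + 1 + 0 = 1.

1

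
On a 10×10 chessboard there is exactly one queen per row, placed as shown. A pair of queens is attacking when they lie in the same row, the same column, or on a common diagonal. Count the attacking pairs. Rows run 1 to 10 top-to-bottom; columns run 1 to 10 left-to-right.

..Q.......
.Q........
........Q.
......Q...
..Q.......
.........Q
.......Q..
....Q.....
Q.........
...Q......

Same column: (1,3)–(5,3) (column 3).
Same diagonal: (1,3)–(2,2) (|1−2| = |3−2| = 1).
Total attacking pairs: 2.

2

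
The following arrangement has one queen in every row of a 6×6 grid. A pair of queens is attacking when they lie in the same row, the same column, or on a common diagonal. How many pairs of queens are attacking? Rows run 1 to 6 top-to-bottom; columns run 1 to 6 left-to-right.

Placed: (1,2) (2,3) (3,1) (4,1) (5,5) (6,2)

Same column: (1,2)–(6,2) (column 2); (3,1)–(4,1) (column 1).
Same diagonal: (1,2)–(2,3) (|1−2| = |2−3| = 1); (2,3)–(4,1) (|2−4| = |3−1| = 2).
Total attacking pairs: 4.

4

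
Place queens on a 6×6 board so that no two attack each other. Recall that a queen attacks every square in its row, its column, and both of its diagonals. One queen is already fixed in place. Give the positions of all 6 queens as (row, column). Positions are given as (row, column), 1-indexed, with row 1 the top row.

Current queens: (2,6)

Row 1: attacked by (2,6)→{5,6}. Safe: 1, 2, 3, 4. Place at column 3.
Row 3: attacked by (1,3)→{1,3,5}; (2,6)→{5,6}. Safe: 2, 4. Place at column 2.
Row 4: attacked by (1,3)→{3,6}; (2,6)→{4,6}; (3,2)→{1,2,3}. Safe: 5. Place at column 5.
Row 5: attacked by (1,3)→{3}; (2,6)→{3,6}; (3,2)→{2,4}; (4,5)→{4,5,6}. Safe: 1. Place at column 1.
Row 6: attacked by (1,3)→{3}; (2,6)→{2,6}; (3,2)→{2,5}; (4,5)→{3,5}; (5,1)→{1,2}. Safe: 4. Place at column 4.
Columns [3, 6, 2, 5, 1, 4], r−c [-2, -4, 1, -1, 4, 2], r+c [4, 8, 5, 9, 6, 10] are all distinct, so no two queens attack.

(1,3) (2,6) (3,2) (4,5) (5,1) (6,4)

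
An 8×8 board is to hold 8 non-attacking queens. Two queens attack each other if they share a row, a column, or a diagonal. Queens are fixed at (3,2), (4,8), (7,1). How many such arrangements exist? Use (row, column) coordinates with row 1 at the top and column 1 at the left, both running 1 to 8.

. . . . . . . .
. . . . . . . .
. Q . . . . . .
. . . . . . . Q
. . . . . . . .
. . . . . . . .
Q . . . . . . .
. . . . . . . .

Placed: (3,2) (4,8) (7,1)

2

Branch on row 1: col 3 → 1; col 6 → 1.
Sum: 1 + 1 = 2.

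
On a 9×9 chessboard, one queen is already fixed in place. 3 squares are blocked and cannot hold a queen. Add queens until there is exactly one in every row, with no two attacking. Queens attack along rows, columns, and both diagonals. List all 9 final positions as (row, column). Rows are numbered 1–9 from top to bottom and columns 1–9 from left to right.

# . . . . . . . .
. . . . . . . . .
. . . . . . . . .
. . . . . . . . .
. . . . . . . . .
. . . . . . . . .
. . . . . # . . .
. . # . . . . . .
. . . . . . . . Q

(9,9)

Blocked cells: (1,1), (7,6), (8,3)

Row 1: attacked by (9,9)→{1,9}. Blocked: 1. Safe: 2, 3, 4, 5, 6, 7, 8. Place at column 3.
Row 2: attacked by (1,3)→{2,3,4}; (9,9)→{2,9}. Safe: 1, 5, 6, 7, 8. Place at column 5.
Row 3: attacked by (1,3)→{1,3,5}; (2,5)→{4,5,6}; (9,9)→{3,9}. Safe: 2, 7, 8. Place at column 2.
Row 4: attacked by (1,3)→{3,6}; (2,5)→{3,5,7}; (3,2)→{1,2,3}; (9,9)→{4,9}. Safe: 8. Place at column 8.
Row 5: attacked by (1,3)→{3,7}; (2,5)→{2,5,8}; (3,2)→{2,4}; (4,8)→{7,8,9}; (9,9)→{5,9}. Safe: 1, 6. Place at column 1.
Row 6: attacked by (1,3)→{3,8}; (2,5)→{1,5,9}; (3,2)→{2,5}; (4,8)→{6,8}; (5,1)→{1,2}; (9,9)→{6,9}. Safe: 4, 7. Place at column 7.
Row 7: attacked by (1,3)→{3,9}; (2,5)→{5}; (3,2)→{2,6}; (4,8)→{5,8}; (5,1)→{1,3}; (6,7)→{6,7,8}; (9,9)→{7,9}. Blocked: 6. Safe: 4. Place at column 4.
Row 8: attacked by (1,3)→{3}; (2,5)→{5}; (3,2)→{2,7}; (4,8)→{4,8}; (5,1)→{1,4}; (6,7)→{5,7,9}; (7,4)→{3,4,5}; (9,9)→{8,9}. Blocked: 3. Safe: 6. Place at column 6.
Columns [3, 5, 2, 8, 1, 7, 4, 6, 9], r−c [-2, -3, 1, -4, 4, -1, 3, 2, 0], r+c [4, 7, 5, 12, 6, 13, 11, 14, 18] are all distinct, so no two queens attack.

(1,3) (2,5) (3,2) (4,8) (5,1) (6,7) (7,4) (8,6) (9,9)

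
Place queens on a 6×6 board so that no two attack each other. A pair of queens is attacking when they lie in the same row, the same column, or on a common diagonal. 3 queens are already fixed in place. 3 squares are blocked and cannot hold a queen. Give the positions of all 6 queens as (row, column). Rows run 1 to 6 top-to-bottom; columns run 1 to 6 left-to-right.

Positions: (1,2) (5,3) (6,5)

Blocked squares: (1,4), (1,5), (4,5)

(1,2) (2,4) (3,6) (4,1) (5,3) (6,5)

Row 2: attacked by (1,2)→{1,2,3}; (5,3)→{3,6}; (6,5)→{1,5}. Safe: 4. Place at column 4.
Row 3: attacked by (1,2)→{2,4}; (2,4)→{3,4,5}; (5,3)→{1,3,5}; (6,5)→{2,5}. Safe: 6. Place at column 6.
Row 4: attacked by (1,2)→{2,5}; (2,4)→{2,4,6}; (3,6)→{5,6}; (5,3)→{2,3,4}; (6,5)→{3,5}. Blocked: 5. Safe: 1. Place at column 1.
Columns [2, 4, 6, 1, 3, 5], r−c [-1, -2, -3, 3, 2, 1], r+c [3, 6, 9, 5, 8, 11] are all distinct, so no two queens attack.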